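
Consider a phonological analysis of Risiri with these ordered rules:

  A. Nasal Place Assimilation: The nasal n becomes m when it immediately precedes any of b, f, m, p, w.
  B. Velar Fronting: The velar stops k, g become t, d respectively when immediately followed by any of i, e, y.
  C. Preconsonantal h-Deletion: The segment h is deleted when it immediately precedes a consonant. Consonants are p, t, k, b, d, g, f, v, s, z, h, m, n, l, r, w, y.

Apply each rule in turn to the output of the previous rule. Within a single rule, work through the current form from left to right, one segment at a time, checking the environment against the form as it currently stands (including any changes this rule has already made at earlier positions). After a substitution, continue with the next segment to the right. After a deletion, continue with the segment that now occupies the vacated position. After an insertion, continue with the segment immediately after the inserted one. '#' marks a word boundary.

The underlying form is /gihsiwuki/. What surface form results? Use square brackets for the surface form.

A Nasal Place Assimilation: no change — [gihsiwuki]
B Velar Fronting: [gihsiwuki] → [dihsiwuti]
C Preconsonantal h-Deletion: [dihsiwuti] → [disiwuti]

[disiwuti]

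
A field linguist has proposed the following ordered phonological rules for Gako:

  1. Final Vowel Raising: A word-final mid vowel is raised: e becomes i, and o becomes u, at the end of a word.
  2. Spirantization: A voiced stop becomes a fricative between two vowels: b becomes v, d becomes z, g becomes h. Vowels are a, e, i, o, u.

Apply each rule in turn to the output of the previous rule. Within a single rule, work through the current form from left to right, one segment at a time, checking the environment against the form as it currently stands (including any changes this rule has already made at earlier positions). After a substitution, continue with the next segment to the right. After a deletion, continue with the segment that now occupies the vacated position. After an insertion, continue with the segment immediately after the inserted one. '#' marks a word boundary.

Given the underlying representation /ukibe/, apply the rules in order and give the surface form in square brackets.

[ukivi]

1 Final Vowel Raising: [ukibe] → [ukibi]
2 Spirantization: [ukibi] → [ukivi]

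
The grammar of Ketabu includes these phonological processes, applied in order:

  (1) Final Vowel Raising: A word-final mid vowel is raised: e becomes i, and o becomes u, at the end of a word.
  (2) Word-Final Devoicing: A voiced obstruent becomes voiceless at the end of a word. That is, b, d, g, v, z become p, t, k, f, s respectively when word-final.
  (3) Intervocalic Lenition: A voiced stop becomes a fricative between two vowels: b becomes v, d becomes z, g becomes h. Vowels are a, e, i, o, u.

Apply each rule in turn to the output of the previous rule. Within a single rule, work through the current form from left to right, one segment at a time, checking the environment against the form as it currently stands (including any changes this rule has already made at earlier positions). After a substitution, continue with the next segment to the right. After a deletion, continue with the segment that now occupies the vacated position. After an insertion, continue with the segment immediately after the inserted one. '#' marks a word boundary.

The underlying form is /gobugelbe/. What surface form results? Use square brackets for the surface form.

[govuhelbi]

(1) Final Vowel Raising: [gobugelbe] → [gobugelbi]
(2) Word-Final Devoicing: no change — [gobugelbi]
(3) Intervocalic Lenition: [gobugelbi] → [govuhelbi]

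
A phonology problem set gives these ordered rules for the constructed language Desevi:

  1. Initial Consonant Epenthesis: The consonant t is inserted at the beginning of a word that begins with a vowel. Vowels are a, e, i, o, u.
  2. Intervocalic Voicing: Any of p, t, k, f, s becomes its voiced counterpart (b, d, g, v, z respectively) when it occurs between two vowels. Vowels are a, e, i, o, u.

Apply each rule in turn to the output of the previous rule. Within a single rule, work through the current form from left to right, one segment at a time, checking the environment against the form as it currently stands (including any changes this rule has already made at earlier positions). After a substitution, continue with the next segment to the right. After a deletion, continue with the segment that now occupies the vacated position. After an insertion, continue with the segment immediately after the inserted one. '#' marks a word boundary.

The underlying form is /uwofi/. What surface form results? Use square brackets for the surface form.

[tuwovi]

1 Initial Consonant Epenthesis: [uwofi] → [tuwofi]
2 Intervocalic Voicing: [tuwofi] → [tuwovi]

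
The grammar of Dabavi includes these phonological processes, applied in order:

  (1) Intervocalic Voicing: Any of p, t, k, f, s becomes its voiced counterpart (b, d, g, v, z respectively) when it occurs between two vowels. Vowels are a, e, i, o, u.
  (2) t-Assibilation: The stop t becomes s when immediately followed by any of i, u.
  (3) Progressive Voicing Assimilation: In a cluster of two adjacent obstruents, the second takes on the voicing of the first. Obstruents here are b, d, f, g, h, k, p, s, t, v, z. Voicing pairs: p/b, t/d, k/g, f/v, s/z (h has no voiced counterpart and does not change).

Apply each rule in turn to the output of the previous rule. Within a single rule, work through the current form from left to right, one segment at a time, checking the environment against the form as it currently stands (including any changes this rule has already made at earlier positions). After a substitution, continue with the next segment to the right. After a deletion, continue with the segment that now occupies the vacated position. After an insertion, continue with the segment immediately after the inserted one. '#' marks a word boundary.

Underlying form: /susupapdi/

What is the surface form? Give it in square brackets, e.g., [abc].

(1) Intervocalic Voicing: [susupapdi] → [suzubapdi]
(2) t-Assibilation: no change — [suzubapdi]
(3) Progressive Voicing Assimilation: [suzubapdi] → [suzubapti]

[suzubapti]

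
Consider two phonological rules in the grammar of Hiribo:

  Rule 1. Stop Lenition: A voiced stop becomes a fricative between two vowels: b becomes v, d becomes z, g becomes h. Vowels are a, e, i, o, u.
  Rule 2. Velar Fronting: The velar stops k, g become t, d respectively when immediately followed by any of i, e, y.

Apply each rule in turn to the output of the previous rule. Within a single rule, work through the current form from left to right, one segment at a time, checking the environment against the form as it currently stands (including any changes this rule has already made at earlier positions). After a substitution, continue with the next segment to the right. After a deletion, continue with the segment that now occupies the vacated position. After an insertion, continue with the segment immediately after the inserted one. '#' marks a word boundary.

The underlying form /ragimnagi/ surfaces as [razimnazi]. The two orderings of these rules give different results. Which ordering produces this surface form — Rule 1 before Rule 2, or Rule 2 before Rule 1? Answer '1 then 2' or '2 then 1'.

Order 1 then 2:
  1 Stop Lenition: [ragimnagi] → [rahimnahi]
  2 Velar Fronting: no change — [rahimnahi]
  result: [rahimnahi]
Order 2 then 1:
  2 Velar Fronting: [ragimnagi] → [radimnadi]
  1 Stop Lenition: [radimnadi] → [razimnazi]
  result: [razimnazi]

2 then 1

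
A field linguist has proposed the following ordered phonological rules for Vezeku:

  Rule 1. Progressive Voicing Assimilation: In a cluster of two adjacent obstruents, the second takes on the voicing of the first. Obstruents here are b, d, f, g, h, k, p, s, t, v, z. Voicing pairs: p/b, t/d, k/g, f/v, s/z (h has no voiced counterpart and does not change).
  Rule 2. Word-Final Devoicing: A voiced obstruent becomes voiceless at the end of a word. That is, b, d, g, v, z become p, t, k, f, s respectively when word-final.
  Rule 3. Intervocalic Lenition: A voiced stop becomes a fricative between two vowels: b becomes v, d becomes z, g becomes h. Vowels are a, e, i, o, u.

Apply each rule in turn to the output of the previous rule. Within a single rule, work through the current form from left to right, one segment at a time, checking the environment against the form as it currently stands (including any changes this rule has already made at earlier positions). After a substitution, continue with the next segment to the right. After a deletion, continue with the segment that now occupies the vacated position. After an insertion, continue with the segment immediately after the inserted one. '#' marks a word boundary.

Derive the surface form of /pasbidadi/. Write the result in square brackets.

Rule 1 Progressive Voicing Assimilation: [pasbidadi] → [paspidadi]
Rule 2 Word-Final Devoicing: no change — [paspidadi]
Rule 3 Intervocalic Lenition: [paspidadi] → [paspizazi]

[paspizazi]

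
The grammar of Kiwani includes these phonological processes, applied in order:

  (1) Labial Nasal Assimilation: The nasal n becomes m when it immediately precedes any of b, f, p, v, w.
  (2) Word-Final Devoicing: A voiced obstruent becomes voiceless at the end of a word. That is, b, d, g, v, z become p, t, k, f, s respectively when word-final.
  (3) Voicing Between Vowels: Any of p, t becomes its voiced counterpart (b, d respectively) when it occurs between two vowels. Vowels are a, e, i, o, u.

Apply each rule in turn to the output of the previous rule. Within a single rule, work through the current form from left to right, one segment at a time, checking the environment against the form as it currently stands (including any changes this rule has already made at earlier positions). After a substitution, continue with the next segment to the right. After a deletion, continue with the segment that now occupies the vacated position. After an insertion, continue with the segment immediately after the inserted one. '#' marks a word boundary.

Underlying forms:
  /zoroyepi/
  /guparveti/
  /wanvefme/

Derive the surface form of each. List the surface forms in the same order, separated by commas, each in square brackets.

[zoroyebi], [gubarvedi], [wamvefme]

/zoroyepi/:
  (1) Labial Nasal Assimilation: no change — [zoroyepi]
  (2) Word-Final Devoicing: no change — [zoroyepi]
  (3) Voicing Between Vowels: [zoroyepi] → [zoroyebi]
/guparveti/:
  (1) Labial Nasal Assimilation: no change — [guparveti]
  (2) Word-Final Devoicing: no change — [guparveti]
  (3) Voicing Between Vowels: [guparveti] → [gubarvedi]
/wanvefme/:
  (1) Labial Nasal Assimilation: [wanvefme] → [wamvefme]
  (2) Word-Final Devoicing: no change — [wamvefme]
  (3) Voicing Between Vowels: no change — [wamvefme]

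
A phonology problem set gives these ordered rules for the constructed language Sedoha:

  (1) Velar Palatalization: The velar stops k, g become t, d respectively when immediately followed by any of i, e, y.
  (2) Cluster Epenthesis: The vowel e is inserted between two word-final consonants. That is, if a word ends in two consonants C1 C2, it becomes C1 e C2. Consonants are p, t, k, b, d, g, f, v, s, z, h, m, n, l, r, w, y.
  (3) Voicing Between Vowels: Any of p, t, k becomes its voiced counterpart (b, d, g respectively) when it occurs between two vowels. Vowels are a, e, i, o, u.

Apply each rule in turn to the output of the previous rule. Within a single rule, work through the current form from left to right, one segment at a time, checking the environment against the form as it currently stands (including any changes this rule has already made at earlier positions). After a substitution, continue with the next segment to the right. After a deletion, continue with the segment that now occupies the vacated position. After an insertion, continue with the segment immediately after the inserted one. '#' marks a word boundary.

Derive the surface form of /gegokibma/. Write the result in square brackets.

(1) Velar Palatalization: [gegokibma] → [degotibma]
(2) Cluster Epenthesis: no change — [degotibma]
(3) Voicing Between Vowels: [degotibma] → [degodibma]

[degodibma]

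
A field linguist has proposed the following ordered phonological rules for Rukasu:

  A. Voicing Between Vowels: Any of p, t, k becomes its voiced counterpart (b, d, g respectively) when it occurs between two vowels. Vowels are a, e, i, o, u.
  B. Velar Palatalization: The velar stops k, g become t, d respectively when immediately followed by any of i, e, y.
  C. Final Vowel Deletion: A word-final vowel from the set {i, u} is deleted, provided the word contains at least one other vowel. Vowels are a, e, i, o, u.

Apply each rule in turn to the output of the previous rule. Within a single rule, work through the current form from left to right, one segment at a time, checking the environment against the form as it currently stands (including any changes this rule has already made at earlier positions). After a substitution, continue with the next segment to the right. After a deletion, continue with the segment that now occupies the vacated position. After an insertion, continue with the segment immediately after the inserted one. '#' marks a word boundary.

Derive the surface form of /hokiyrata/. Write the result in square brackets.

[hodiyrada]

A Voicing Between Vowels: [hokiyrata] → [hogiyrada]
B Velar Palatalization: [hogiyrada] → [hodiyrada]
C Final Vowel Deletion: no change — [hodiyrada]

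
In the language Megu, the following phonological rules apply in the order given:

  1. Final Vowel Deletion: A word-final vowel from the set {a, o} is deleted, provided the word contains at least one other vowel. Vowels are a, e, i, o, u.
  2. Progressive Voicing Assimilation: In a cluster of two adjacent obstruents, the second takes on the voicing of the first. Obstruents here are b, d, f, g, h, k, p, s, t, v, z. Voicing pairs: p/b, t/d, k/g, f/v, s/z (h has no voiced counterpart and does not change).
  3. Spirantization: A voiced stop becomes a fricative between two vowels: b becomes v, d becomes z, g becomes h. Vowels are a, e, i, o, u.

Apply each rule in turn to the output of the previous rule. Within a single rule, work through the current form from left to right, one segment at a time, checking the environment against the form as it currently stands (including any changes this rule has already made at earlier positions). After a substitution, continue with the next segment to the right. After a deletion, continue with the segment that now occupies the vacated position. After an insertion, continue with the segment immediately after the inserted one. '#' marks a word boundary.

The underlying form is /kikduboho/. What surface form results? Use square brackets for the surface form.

1 Final Vowel Deletion: [kikduboho] → [kikduboh]
2 Progressive Voicing Assimilation: [kikduboh] → [kiktuboh]
3 Spirantization: [kiktuboh] → [kiktuvoh]

[kiktuvoh]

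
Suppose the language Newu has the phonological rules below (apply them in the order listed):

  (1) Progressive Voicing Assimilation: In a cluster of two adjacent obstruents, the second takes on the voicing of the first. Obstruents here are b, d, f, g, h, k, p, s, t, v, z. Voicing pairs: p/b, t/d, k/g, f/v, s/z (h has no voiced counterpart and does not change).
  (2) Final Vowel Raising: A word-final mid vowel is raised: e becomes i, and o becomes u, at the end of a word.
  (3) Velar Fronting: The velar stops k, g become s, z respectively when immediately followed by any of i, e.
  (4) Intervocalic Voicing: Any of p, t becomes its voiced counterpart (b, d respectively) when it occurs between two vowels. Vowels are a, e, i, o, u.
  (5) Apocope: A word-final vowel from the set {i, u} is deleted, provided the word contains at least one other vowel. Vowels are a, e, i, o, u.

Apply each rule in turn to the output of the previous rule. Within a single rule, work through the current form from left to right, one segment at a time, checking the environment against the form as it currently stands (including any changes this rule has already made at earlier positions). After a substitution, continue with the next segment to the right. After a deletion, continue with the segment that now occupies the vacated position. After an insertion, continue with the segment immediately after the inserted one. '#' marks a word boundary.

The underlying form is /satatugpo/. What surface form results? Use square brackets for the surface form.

[sadadugb]

(1) Progressive Voicing Assimilation: [satatugpo] → [satatugbo]
(2) Final Vowel Raising: [satatugbo] → [satatugbu]
(3) Velar Fronting: no change — [satatugbu]
(4) Intervocalic Voicing: [satatugbu] → [sadadugbu]
(5) Apocope: [sadadugbu] → [sadadugb]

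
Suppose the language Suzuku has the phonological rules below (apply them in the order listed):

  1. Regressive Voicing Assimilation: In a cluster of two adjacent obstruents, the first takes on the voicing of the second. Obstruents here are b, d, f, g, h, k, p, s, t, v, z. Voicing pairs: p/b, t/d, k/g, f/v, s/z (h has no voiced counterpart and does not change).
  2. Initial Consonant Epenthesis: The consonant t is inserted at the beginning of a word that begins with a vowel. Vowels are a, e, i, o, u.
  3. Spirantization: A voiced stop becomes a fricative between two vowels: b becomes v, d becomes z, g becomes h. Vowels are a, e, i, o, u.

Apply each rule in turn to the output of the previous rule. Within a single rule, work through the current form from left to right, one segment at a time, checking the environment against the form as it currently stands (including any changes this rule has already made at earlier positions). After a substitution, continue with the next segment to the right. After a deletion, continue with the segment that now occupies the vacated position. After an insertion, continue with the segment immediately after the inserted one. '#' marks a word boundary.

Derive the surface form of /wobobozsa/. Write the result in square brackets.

1 Regressive Voicing Assimilation: [wobobozsa] → [wobobossa]
2 Initial Consonant Epenthesis: no change — [wobobossa]
3 Spirantization: [wobobossa] → [wovovossa]

[wovovossa]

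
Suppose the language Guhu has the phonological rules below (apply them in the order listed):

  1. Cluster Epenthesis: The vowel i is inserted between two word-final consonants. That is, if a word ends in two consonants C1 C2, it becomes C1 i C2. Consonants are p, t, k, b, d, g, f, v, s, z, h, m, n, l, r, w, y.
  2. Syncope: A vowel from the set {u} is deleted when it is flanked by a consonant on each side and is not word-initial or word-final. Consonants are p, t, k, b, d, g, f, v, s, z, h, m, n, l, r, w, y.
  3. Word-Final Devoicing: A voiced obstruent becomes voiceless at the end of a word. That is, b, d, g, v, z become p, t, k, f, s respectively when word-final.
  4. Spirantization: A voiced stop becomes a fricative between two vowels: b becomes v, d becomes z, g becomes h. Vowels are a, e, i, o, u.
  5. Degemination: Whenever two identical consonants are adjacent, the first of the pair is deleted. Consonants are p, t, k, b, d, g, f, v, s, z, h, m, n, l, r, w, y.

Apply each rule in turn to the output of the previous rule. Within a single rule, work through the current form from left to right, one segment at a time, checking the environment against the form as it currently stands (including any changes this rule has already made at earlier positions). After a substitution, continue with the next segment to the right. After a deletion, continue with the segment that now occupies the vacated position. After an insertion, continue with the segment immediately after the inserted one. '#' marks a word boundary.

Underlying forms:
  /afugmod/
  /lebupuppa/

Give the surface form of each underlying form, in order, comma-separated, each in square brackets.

/afugmod/:
  1 Cluster Epenthesis: no change — [afugmod]
  2 Syncope: [afugmod] → [afgmod]
  3 Word-Final Devoicing: [afgmod] → [afgmot]
  4 Spirantization: no change — [afgmot]
  5 Degemination: no change — [afgmot]
/lebupuppa/:
  1 Cluster Epenthesis: no change — [lebupuppa]
  2 Syncope: [lebupuppa] → [lebpppa]
  3 Word-Final Devoicing: no change — [lebpppa]
  4 Spirantization: no change — [lebpppa]
  5 Degemination: [lebpppa] → [lebpa]

[afgmot], [lebpa]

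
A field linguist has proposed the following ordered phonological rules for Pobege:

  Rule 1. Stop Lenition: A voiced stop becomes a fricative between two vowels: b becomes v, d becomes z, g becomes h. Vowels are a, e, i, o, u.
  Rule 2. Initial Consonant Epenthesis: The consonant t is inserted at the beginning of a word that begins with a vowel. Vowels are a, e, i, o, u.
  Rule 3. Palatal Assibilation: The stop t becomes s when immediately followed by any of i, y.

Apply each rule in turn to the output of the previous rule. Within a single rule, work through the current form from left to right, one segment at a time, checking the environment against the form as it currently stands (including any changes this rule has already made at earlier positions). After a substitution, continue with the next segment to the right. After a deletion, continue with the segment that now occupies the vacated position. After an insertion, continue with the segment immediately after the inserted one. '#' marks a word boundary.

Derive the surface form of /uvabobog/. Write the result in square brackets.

Rule 1 Stop Lenition: [uvabobog] → [uvavovog]
Rule 2 Initial Consonant Epenthesis: [uvavovog] → [tuvavovog]
Rule 3 Palatal Assibilation: no change — [tuvavovog]

[tuvavovog]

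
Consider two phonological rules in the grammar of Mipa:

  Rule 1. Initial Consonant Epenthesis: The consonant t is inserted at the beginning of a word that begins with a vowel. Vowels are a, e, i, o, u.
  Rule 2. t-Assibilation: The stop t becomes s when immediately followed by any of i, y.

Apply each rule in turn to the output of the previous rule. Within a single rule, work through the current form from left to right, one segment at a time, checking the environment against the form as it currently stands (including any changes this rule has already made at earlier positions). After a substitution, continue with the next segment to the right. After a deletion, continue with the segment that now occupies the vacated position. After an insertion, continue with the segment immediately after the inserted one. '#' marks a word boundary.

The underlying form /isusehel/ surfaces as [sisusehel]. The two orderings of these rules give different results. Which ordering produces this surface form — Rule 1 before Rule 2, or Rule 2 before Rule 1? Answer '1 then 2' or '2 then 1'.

Order 1 then 2:
  1 Initial Consonant Epenthesis: [isusehel] → [tisusehel]
  2 t-Assibilation: [tisusehel] → [sisusehel]
  result: [sisusehel]
Order 2 then 1:
  2 t-Assibilation: no change — [isusehel]
  1 Initial Consonant Epenthesis: [isusehel] → [tisusehel]
  result: [tisusehel]

1 then 2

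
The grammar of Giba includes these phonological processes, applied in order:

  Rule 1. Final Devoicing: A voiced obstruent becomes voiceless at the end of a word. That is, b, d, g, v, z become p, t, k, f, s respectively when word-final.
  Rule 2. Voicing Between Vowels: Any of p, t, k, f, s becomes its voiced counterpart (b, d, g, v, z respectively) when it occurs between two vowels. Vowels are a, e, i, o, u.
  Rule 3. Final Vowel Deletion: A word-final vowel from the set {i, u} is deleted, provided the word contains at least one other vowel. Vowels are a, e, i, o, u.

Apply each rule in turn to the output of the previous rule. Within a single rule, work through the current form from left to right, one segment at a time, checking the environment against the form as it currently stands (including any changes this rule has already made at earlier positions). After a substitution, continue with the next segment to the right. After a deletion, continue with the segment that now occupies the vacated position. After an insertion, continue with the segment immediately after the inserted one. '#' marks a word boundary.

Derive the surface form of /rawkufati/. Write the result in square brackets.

[rawkuvad]

Rule 1 Final Devoicing: no change — [rawkufati]
Rule 2 Voicing Between Vowels: [rawkufati] → [rawkuvadi]
Rule 3 Final Vowel Deletion: [rawkuvadi] → [rawkuvad]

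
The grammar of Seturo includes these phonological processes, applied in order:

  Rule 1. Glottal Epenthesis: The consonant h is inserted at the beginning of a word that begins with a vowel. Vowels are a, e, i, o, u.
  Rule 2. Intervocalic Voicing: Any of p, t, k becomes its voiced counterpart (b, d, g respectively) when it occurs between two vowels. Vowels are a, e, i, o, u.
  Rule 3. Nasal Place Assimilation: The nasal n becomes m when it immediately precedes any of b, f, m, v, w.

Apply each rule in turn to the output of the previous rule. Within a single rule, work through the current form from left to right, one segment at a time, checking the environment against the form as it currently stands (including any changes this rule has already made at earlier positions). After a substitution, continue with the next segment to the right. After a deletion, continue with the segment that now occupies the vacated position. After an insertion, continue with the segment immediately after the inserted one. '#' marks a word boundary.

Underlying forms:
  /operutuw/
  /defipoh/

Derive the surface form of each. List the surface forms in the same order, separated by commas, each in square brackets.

[hoberuduw], [defiboh]

/operutuw/:
  Rule 1 Glottal Epenthesis: [operutuw] → [hoperutuw]
  Rule 2 Intervocalic Voicing: [hoperutuw] → [hoberuduw]
  Rule 3 Nasal Place Assimilation: no change — [hoberuduw]
/defipoh/:
  Rule 1 Glottal Epenthesis: no change — [defipoh]
  Rule 2 Intervocalic Voicing: [defipoh] → [defiboh]
  Rule 3 Nasal Place Assimilation: no change — [defiboh]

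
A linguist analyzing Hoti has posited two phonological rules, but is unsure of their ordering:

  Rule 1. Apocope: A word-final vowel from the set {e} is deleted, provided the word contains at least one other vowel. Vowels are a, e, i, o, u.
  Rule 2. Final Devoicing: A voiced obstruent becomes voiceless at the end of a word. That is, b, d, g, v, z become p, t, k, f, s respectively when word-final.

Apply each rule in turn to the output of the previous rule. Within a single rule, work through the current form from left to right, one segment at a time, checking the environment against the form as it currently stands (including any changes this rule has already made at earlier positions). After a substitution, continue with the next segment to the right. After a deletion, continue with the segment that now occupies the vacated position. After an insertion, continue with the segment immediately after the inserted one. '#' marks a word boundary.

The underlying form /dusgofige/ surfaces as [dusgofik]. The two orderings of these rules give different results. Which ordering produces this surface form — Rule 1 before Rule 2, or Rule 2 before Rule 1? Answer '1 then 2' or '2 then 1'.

1 then 2

Order 1 then 2:
  1 Apocope: [dusgofige] → [dusgofig]
  2 Final Devoicing: [dusgofig] → [dusgofik]
  result: [dusgofik]
Order 2 then 1:
  2 Final Devoicing: no change — [dusgofige]
  1 Apocope: [dusgofige] → [dusgofig]
  result: [dusgofig]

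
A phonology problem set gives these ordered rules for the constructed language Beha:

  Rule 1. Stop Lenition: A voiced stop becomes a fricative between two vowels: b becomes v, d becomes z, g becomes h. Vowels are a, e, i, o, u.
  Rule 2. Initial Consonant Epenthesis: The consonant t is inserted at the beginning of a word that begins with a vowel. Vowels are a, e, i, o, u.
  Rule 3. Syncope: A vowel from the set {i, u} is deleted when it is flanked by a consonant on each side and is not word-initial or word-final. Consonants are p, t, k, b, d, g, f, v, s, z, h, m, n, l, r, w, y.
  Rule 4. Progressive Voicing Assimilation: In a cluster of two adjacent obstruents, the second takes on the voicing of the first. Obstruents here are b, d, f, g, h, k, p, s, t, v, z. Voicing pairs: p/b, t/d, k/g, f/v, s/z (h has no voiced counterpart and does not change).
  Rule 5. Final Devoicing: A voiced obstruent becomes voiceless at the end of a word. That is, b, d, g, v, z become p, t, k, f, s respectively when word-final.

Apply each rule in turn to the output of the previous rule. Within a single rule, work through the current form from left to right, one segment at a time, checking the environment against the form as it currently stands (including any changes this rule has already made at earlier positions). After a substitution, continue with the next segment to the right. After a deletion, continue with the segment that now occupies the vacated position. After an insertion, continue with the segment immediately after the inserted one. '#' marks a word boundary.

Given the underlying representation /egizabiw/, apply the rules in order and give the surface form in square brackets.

[tehsavw]

Rule 1 Stop Lenition: [egizabiw] → [ehizaviw]
Rule 2 Initial Consonant Epenthesis: [ehizaviw] → [tehizaviw]
Rule 3 Syncope: [tehizaviw] → [tehzavw]
Rule 4 Progressive Voicing Assimilation: [tehzavw] → [tehsavw]
Rule 5 Final Devoicing: no change — [tehsavw]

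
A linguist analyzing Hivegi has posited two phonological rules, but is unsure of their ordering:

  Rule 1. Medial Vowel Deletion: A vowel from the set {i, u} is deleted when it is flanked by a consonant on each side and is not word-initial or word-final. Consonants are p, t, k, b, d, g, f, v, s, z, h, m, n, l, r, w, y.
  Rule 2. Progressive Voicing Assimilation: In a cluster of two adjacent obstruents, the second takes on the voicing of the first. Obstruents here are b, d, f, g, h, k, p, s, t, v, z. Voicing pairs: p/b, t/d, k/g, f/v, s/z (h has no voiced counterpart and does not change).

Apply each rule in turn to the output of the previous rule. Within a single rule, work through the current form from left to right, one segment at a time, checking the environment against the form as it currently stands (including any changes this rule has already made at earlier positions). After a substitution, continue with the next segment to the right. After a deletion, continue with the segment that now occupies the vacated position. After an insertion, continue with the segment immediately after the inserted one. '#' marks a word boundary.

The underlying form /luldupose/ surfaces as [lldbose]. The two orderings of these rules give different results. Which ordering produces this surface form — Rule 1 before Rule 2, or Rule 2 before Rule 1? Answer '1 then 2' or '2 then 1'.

Order 1 then 2:
  1 Medial Vowel Deletion: [luldupose] → [lldpose]
  2 Progressive Voicing Assimilation: [lldpose] → [lldbose]
  result: [lldbose]
Order 2 then 1:
  2 Progressive Voicing Assimilation: no change — [luldupose]
  1 Medial Vowel Deletion: [luldupose] → [lldpose]
  result: [lldpose]

1 then 2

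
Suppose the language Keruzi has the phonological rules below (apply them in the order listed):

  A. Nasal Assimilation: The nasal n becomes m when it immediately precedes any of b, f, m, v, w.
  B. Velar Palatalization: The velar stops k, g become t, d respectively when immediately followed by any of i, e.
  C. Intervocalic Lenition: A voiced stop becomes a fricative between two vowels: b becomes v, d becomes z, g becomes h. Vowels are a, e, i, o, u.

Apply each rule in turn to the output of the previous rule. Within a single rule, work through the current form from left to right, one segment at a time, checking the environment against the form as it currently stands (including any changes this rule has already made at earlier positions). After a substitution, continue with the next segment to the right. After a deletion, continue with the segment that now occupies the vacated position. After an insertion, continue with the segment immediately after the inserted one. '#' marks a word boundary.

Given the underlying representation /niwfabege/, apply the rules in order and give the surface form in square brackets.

[niwfaveze]

A Nasal Assimilation: no change — [niwfabege]
B Velar Palatalization: [niwfabege] → [niwfabede]
C Intervocalic Lenition: [niwfabede] → [niwfaveze]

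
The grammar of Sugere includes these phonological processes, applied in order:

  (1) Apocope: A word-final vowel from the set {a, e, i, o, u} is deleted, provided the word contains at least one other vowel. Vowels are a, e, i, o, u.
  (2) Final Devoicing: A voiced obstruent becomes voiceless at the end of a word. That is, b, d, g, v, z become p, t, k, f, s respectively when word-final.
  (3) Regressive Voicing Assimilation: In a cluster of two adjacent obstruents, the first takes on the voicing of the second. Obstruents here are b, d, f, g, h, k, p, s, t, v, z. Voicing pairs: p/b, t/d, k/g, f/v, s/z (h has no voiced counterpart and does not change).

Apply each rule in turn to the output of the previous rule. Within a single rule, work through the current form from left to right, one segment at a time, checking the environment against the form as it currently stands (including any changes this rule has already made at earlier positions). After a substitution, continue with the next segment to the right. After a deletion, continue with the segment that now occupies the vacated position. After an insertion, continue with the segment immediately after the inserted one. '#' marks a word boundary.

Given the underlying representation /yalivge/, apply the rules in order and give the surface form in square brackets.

(1) Apocope: [yalivge] → [yalivg]
(2) Final Devoicing: [yalivg] → [yalivk]
(3) Regressive Voicing Assimilation: [yalivk] → [yalifk]

[yalifk]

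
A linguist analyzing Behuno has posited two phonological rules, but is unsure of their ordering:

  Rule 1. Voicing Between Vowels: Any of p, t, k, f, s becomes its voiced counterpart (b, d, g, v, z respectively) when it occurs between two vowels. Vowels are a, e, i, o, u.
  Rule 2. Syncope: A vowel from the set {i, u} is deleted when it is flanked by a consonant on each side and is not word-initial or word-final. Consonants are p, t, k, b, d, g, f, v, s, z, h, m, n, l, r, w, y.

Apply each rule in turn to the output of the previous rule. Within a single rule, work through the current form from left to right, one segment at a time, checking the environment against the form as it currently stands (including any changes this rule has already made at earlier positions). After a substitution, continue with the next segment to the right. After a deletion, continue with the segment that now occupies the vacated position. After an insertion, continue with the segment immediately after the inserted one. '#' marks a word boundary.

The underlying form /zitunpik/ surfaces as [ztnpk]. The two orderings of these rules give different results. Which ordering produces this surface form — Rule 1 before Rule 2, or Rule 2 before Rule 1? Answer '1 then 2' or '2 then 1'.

2 then 1

Order 1 then 2:
  1 Voicing Between Vowels: [zitunpik] → [zidunpik]
  2 Syncope: [zidunpik] → [zdnpk]
  result: [zdnpk]
Order 2 then 1:
  2 Syncope: [zitunpik] → [ztnpk]
  1 Voicing Between Vowels: no change — [ztnpk]
  result: [ztnpk]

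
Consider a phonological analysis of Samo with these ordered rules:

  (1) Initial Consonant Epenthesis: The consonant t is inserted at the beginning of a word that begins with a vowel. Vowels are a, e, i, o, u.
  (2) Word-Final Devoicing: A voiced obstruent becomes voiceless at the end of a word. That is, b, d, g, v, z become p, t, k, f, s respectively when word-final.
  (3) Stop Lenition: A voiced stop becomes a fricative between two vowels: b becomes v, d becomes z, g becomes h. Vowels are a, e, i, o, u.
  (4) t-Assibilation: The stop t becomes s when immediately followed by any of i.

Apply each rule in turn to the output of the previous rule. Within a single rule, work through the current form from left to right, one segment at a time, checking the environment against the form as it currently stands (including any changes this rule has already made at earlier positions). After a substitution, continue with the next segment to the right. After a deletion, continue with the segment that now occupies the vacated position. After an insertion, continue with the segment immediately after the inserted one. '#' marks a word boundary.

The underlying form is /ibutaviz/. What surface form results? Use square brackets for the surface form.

(1) Initial Consonant Epenthesis: [ibutaviz] → [tibutaviz]
(2) Word-Final Devoicing: [tibutaviz] → [tibutavis]
(3) Stop Lenition: [tibutavis] → [tivutavis]
(4) t-Assibilation: [tivutavis] → [sivutavis]

[sivutavis]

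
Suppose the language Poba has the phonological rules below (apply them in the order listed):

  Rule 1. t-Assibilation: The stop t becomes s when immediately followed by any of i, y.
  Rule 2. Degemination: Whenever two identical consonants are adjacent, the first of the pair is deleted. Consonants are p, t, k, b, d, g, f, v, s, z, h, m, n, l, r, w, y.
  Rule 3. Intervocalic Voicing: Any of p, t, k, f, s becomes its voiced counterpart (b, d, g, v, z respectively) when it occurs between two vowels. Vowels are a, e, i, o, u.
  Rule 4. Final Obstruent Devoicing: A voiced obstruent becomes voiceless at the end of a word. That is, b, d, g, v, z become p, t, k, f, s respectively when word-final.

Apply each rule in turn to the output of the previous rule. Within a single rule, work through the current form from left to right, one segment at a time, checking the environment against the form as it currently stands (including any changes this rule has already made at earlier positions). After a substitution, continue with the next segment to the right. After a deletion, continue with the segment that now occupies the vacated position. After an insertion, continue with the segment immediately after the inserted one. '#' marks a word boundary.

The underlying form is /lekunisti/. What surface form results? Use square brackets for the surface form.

Rule 1 t-Assibilation: [lekunisti] → [lekunissi]
Rule 2 Degemination: [lekunissi] → [lekunisi]
Rule 3 Intervocalic Voicing: [lekunisi] → [legunizi]
Rule 4 Final Obstruent Devoicing: no change — [legunizi]

[legunizi]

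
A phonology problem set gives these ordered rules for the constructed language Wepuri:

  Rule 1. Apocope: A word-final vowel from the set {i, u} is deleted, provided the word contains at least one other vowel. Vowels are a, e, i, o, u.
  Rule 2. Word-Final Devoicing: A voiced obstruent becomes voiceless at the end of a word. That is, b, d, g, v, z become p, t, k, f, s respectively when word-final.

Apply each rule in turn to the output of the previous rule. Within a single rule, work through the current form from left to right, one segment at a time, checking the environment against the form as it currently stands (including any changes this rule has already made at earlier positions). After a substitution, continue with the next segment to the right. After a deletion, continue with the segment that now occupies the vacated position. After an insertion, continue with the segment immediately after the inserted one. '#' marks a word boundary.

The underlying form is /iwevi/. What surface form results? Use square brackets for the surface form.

Rule 1 Apocope: [iwevi] → [iwev]
Rule 2 Word-Final Devoicing: [iwev] → [iwef]

[iwef]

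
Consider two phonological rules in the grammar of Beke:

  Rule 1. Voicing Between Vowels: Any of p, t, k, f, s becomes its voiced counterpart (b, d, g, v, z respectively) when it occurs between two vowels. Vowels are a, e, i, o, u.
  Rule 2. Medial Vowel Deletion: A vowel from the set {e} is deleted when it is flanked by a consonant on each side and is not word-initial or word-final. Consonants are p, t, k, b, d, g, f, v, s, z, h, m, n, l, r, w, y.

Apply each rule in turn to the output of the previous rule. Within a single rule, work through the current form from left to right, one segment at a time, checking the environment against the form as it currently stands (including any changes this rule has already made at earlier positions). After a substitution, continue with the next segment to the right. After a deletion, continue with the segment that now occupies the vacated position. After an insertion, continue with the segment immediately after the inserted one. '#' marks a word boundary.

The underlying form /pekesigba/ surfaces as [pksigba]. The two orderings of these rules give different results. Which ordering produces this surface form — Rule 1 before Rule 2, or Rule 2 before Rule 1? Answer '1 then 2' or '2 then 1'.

Order 1 then 2:
  1 Voicing Between Vowels: [pekesigba] → [pegezigba]
  2 Medial Vowel Deletion: [pegezigba] → [pgzigba]
  result: [pgzigba]
Order 2 then 1:
  2 Medial Vowel Deletion: [pekesigba] → [pksigba]
  1 Voicing Between Vowels: no change — [pksigba]
  result: [pksigba]

2 then 1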